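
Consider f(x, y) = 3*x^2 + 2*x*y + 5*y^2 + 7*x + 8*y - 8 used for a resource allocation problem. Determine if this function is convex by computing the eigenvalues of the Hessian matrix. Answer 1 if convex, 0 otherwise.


The Hessian of f(x,y) = 3*x^2 + 2*x*y + 5*y^2 + 7*x + 8*y - 8 is:
H = [[6, 2], [2, 10]]
Trace = 6 + 10 = 16
Determinant = 6*10 - (2)^2 = 56
Discriminant = (16)^2 - 4*56 = 32.0
Eigenvalues: lambda_1 = 5.1716, lambda_2 = 10.8284
The function is convex.

1


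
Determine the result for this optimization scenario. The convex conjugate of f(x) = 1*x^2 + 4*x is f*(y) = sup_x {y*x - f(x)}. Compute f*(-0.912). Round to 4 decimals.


f*(y) = sup_x {y*x - a*x^2 - b*x} = sup_x {(y-b)*x - a*x^2}
FOC: (y - b) - 2a*x = 0 => x* = (y - b)/(2a)
x* = (-0.912 - 4)/(2*1) = -2.456
f*(-0.912) = (y-b)^2/(4a) = (-0.912 - 4)^2/(4*1)
= 24.1277/4 = 6.0319


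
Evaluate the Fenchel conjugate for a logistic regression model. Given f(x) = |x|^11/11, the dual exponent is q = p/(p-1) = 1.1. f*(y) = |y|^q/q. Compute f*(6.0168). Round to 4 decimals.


The conjugate exponent q satisfies 1/p + 1/q = 1.
p = 11, so q = 11/(11 - 1) = 1.1
|y|^q = 6.0168^1.1 = 7.1995
f*(6.0168) = 7.1995 / 1.1 = 6.545


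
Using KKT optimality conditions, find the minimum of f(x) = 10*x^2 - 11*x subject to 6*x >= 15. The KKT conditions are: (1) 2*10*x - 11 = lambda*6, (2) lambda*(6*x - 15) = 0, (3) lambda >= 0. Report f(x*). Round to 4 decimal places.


Step 1: Try lambda = 0 (constraint inactive).
x_unc = 11/(2*10) = 0.55
Check: 6*0.55 = 3.3 < 15 -- violated!
Step 2: Constraint must be active: 6*x = 15
x* = 15/6 = 2.5
lambda = (2*10*2.5 - 11)/6 = 6.5
Step 3: Compute optimal value.
f(x*) = 10*2.5^2 - 11*2.5 = 35.0


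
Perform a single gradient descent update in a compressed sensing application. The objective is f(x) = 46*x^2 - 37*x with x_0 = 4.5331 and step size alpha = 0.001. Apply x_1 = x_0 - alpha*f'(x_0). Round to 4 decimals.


We compute the gradient at x_0 and apply the update.
f'(x) = 92*x - 37
f'(4.5331) = 92*4.5331 - 37 = 380.0452
x_1 = 4.5331 - 0.001*380.0452 = 4.1531


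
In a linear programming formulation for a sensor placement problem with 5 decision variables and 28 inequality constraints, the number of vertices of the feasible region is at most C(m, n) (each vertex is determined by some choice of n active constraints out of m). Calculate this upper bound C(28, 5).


Each vertex corresponds to some choice of n active constraints out of m, so the number of vertices is at most C(m, n) = m! / (n!(m-n)!).
m = 28, n = 5
Numerator: 28 * 27 * 26 * 25 * 24
Denominator: 5! = 120
C(28, 5) = 98280


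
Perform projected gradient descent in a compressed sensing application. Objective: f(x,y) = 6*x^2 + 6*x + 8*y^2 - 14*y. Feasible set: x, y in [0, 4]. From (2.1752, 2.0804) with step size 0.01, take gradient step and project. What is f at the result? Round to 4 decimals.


Step 1: Compute gradient at (2.1752, 2.0804).
grad_x = 2*6*2.1752 + 6 = 32.1024
grad_y = 2*8*2.0804 - 14 = 19.2864
Step 2: Gradient step.
x_raw = 2.1752 - 0.01*32.1024 = 1.8542
y_raw = 2.0804 - 0.01*19.2864 = 1.8875
Step 3: Project onto [0, 4].
x_proj = clip(1.8542) = 1.8542
y_proj = clip(1.8875) = 1.8875
Step 4: Evaluate f.
f(1.8542, 1.8875) = 33.8297


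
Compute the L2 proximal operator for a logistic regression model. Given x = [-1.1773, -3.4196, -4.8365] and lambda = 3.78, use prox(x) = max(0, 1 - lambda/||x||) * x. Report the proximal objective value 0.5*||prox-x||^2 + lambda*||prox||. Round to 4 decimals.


Step 1: Compute ||x||.
||x|| = 6.0392
Step 2: Compute scaling factor.
scale = max(0, 1 - 3.78/6.0392) = 0.3741
Step 3: prox(x) = [-0.4404, -1.2792, -1.8093]
||prox(x)|| = 2.2592
Step 4: Proximal objective.
0.5*||prox-x||^2 = 7.1442
lambda*||prox|| = 8.5398
Total = 15.6838


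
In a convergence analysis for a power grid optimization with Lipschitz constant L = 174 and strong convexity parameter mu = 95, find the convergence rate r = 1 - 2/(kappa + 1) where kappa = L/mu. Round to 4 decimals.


Step 1: Compute the condition number.
kappa = L/mu = 174/95 = 1.8316
Step 2: Compute the convergence rate.
r = 1 - 2/(kappa + 1) = 1 - 2*mu/(L + mu) = (L - mu)/(L + mu) = 79/269 = 0.2937


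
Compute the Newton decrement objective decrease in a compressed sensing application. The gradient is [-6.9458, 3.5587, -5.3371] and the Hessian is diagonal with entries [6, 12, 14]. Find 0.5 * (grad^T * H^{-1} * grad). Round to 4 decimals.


Step 1: H is diagonal, so H^(-1) * g = [-1.1576, 0.2966, -0.3812].
Step 2: g^T H^(-1) g = sum_i g_i^2 / H_ii
  = (-6.9458)^2/6 + (3.5587)^2/12 + (-5.3371)^2/14
  = 8.0407 + 1.0554 + 2.0346 = 11.1307
Step 3: Objective decrease = 0.5 * g^T H^(-1) g = 5.5653


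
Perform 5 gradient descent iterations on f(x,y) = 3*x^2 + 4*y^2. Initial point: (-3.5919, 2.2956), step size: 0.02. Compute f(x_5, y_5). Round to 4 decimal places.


Gradient descent on f(x,y) = 3*x^2 + 4*y^2.
Starting point: (-3.5919, 2.2956), alpha = 0.02
Step 1: grad_x = 2*3*-3.5919 = -21.5514, grad_y = 2*4*2.2956 = 18.3648
  x_1 = -3.5919 - 0.02*-21.5514 = -3.1609
  y_1 = 2.2956 - 0.02*18.3648 = 1.9283
Step 2: grad_x = 2*3*-3.1609 = -18.9652, grad_y = 2*4*1.9283 = 15.4264
  x_2 = -3.1609 - 0.02*-18.9652 = -2.7816
  y_2 = 1.9283 - 0.02*15.4264 = 1.6198
Step 3: grad_x = 2*3*-2.7816 = -16.6894, grad_y = 2*4*1.6198 = 12.9582
  x_3 = -2.7816 - 0.02*-16.6894 = -2.4478
  y_3 = 1.6198 - 0.02*12.9582 = 1.3606
Step 4: grad_x = 2*3*-2.4478 = -14.6867, grad_y = 2*4*1.3606 = 10.8849
  x_4 = -2.4478 - 0.02*-14.6867 = -2.154
  y_4 = 1.3606 - 0.02*10.8849 = 1.1429
Step 5: grad_x = 2*3*-2.154 = -12.9243, grad_y = 2*4*1.1429 = 9.1433
  x_5 = -2.154 - 0.02*-12.9243 = -1.8956
  y_5 = 1.1429 - 0.02*9.1433 = 0.96
f(-1.8956, 0.96) = 3*(-1.8956)^2 + 4*0.96^2 = 14.4662


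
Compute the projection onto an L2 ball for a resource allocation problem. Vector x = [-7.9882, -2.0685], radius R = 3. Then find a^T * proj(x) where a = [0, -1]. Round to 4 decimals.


Step 1: Compute ||x|| (intermediates to 6 decimals).
||x|| = sqrt((-7.9882)^2 + (-2.0685)^2) = 8.251668
Step 2: Project.
Since ||x|| > R, scale = R/||x|| = 3/8.251668 = 0.363563, proj(x) = scale * x
proj(x) = [-2.904214, -0.75203]
Step 3: Dot product.
a^T * proj(x) = 0*(-2.904214) - 1*(-0.75203) = 0.752


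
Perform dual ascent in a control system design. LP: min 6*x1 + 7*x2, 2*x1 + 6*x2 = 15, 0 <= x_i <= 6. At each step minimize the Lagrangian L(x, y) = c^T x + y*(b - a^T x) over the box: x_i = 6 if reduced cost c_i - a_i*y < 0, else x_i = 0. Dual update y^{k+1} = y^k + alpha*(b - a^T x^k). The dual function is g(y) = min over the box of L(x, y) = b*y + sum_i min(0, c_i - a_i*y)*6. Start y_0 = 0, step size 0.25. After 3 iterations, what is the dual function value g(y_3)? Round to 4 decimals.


Dual ascent for LP: min 6*x1 + 7*x2, 2*x1 + 6*x2 = 15, 0 <= x_i <= 6
Step 1: y^k = 0.0, reduced costs: (6.0, 7.0)
  x^k = (0.0, 0.0), subgradient = b - a^T x = 15.0
  y^{k+1} = 0.0 + 0.25*15.0 = 3.75
Step 2: y^k = 3.75, reduced costs: (-1.5, -15.5)
  x^k = (6.0, 6.0), subgradient = b - a^T x = -33.0
  y^{k+1} = 3.75 + 0.25*-33.0 = -4.5
Step 3: y^k = -4.5, reduced costs: (15.0, 34.0)
  x^k = (0.0, 0.0), subgradient = b - a^T x = 15.0
  y^{k+1} = -4.5 + 0.25*15.0 = -0.75
Dual objective at y_3 = -0.75: reduced costs (7.5, 11.5), box minimizer x = (0.0, 0.0)
g(y_3) = b*y + (c1 - a1*y)*x1 + (c2 - a2*y)*x2 = 15*(-0.75) + 7.5*0.0 + 11.5*0.0 = -11.25 + 0.0 + 0.0 = -11.25


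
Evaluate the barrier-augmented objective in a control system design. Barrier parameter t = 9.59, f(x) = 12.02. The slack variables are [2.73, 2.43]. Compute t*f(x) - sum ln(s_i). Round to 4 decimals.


Step 1: Compute log-barrier.
ln values: [1.0043, 0.8879]
phi = -(1.0043 + 0.8879) = -1.8922
Step 2: Compute augmented objective.
t*f(x) = 9.59*12.02 = 115.2718
Total = 115.2718 - 1.8922 = 113.3796


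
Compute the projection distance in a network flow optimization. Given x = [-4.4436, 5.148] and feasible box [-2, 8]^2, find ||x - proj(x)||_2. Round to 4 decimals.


Project each component onto [-2, 8].
clip(-4.4436) = -2.0, clip(5.148) = 5.148
Projection = [-2.0, 5.148]
Squared diffs: [5.9712, 0.0]
Distance = sqrt(5.9712) = 2.4436


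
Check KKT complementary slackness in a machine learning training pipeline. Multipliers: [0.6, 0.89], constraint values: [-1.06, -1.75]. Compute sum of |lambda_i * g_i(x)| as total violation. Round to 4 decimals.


KKT complementary slackness check:
lambda_1 * g_1 = 0.6 * -1.06 = -0.636
lambda_2 * g_2 = 0.89 * -1.75 = -1.5575
Total violation = 0.636 + 1.5575 = 2.1935


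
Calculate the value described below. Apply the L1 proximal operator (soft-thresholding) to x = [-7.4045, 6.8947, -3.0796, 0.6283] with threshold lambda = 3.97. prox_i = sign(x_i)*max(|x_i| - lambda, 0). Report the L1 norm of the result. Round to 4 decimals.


Soft-thresholding with lambda = 3.97:
prox(-7.4045) = sign(-7.4045)*max(|-7.4045| - 3.97, 0) = -3.4345
prox(6.8947) = sign(6.8947)*max(|6.8947| - 3.97, 0) = 2.9247
prox(-3.0796) = sign(-3.0796)*max(|-3.0796| - 3.97, 0) = 0.0
prox(0.6283) = sign(0.6283)*max(|0.6283| - 3.97, 0) = 0.0
prox(x) = [-3.4345, 2.9247, 0.0, 0.0]
||prox(x)||_1 = 3.4345 + 2.9247 + 0.0 + 0.0 = 6.3592


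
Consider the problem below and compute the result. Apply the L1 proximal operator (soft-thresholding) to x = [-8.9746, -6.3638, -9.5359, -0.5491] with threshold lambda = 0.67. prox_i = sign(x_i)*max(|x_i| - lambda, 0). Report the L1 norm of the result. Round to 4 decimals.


Soft-thresholding with lambda = 0.67:
prox(-8.9746) = sign(-8.9746)*max(|-8.9746| - 0.67, 0) = -8.3046
prox(-6.3638) = sign(-6.3638)*max(|-6.3638| - 0.67, 0) = -5.6938
prox(-9.5359) = sign(-9.5359)*max(|-9.5359| - 0.67, 0) = -8.8659
prox(-0.5491) = sign(-0.5491)*max(|-0.5491| - 0.67, 0) = 0.0
prox(x) = [-8.3046, -5.6938, -8.8659, 0.0]
||prox(x)||_1 = 8.3046 + 5.6938 + 8.8659 + 0.0 = 22.8643


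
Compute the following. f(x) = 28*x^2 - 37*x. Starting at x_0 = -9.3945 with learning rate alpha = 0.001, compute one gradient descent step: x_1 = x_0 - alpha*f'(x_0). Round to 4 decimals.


We compute the gradient at x_0 and apply the update.
f'(x) = 56*x - 37
f'(-9.3945) = 56*-9.3945 - 37 = -563.092
x_1 = -9.3945 - 0.001*-563.092 = -8.8314


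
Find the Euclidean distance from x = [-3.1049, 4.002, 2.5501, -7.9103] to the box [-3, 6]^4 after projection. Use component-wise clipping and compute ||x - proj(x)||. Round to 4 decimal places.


Project each component onto [-3, 6].
clip(-3.1049) = -3.0, clip(4.002) = 4.002, clip(2.5501) = 2.5501, clip(-7.9103) = -3.0
Projection = [-3.0, 4.002, 2.5501, -3.0]
Squared diffs: [0.011, 0.0, 0.0, 24.111]
Distance = sqrt(24.122) = 4.9114


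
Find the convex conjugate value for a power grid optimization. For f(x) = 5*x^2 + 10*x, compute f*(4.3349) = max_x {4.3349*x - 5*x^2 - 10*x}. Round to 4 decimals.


f*(y) = sup_x {y*x - a*x^2 - b*x} = sup_x {(y-b)*x - a*x^2}
FOC: (y - b) - 2a*x = 0 => x* = (y - b)/(2a)
x* = (4.3349 - 10)/(2*5) = -0.5665
f*(4.3349) = (y-b)^2/(4a) = (4.3349 - 10)^2/(4*5)
= 32.0934/20 = 1.6047


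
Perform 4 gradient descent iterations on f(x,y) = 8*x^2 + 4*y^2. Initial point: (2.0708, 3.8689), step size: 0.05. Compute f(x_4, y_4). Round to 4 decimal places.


Gradient descent on f(x,y) = 8*x^2 + 4*y^2.
Starting point: (2.0708, 3.8689), alpha = 0.05
Step 1: grad_x = 2*8*2.0708 = 33.1328, grad_y = 2*4*3.8689 = 30.9512
  x_1 = 2.0708 - 0.05*33.1328 = 0.4142
  y_1 = 3.8689 - 0.05*30.9512 = 2.3213
Step 2: grad_x = 2*8*0.4142 = 6.6266, grad_y = 2*4*2.3213 = 18.5707
  x_2 = 0.4142 - 0.05*6.6266 = 0.0828
  y_2 = 2.3213 - 0.05*18.5707 = 1.3928
Step 3: grad_x = 2*8*0.0828 = 1.3253, grad_y = 2*4*1.3928 = 11.1424
  x_3 = 0.0828 - 0.05*1.3253 = 0.0166
  y_3 = 1.3928 - 0.05*11.1424 = 0.8357
Step 4: grad_x = 2*8*0.0166 = 0.2651, grad_y = 2*4*0.8357 = 6.6855
  x_4 = 0.0166 - 0.05*0.2651 = 0.0033
  y_4 = 0.8357 - 0.05*6.6855 = 0.5014
f(0.0033, 0.5014) = 8*0.0033^2 + 4*0.5014^2 = 1.0057


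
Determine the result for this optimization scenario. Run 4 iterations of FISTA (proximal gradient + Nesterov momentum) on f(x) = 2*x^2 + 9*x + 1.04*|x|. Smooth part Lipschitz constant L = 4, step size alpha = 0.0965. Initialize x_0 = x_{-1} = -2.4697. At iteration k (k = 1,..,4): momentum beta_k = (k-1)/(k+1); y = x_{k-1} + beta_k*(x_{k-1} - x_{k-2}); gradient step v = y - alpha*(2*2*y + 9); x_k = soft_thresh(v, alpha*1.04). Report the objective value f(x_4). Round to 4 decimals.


FISTA on f(x) = 2*x^2 + 9*x + 1.04*|x|
L = 4, alpha = 0.0965
Iteration 1: beta = 0.0, y = -2.4697 + 0.0*(-2.4697 + 2.4697) = -2.4697
  grad(y) = -0.8788, v = y - alpha*grad = -2.3849
  prox(v) = soft_thresh(-2.3849, 0.1004) = -2.2845
Iteration 2: beta = 0.3333, y = -2.2845 + 0.3333*(-2.2845 + 2.4697) = -2.2228
  grad(y) = 0.1087, v = y - alpha*grad = -2.2333
  prox(v) = soft_thresh(-2.2333, 0.1004) = -2.1329
Iteration 3: beta = 0.5, y = -2.1329 + 0.5*(-2.1329 + 2.2845) = -2.0572
  grad(y) = 0.7714, v = y - alpha*grad = -2.1316
  prox(v) = soft_thresh(-2.1316, 0.1004) = -2.0312
Iteration 4: beta = 0.6, y = -2.0312 + 0.6*(-2.0312 + 2.1329) = -1.9702
  grad(y) = 1.1192, v = y - alpha*grad = -2.0782
  prox(v) = soft_thresh(-2.0782, 0.1004) = -1.9778
f(x_4) = 2*(-1.9778)^2 + 9*(-1.9778) + 1.04*|-1.9778| = -7.9199


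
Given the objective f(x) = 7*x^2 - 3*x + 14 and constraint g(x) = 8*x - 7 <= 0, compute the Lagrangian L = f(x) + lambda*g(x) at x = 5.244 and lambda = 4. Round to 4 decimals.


Step 1: Evaluate f(x).
f(5.244) = 7*5.244^2 - 3*5.244 + 14 = 190.7648
Step 2: Evaluate g(x).
g(5.244) = 8*5.244 - 7 = 34.952
Step 3: Compute Lagrangian.
L = 190.7648 + 4*34.952 = 330.5728


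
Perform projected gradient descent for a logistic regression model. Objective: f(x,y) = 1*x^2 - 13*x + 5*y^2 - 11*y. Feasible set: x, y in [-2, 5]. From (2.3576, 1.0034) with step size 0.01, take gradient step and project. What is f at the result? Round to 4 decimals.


Step 1: Compute gradient at (2.3576, 1.0034).
grad_x = 2*1*2.3576 - 13 = -8.2848
grad_y = 2*5*1.0034 - 11 = -0.966
Step 2: Gradient step.
x_raw = 2.3576 - 0.01*-8.2848 = 2.4404
y_raw = 1.0034 - 0.01*-0.966 = 1.0131
Step 3: Project onto [-2, 5].
x_proj = clip(2.4404) = 2.4404
y_proj = clip(1.0131) = 1.0131
Step 4: Evaluate f.
f(2.4404, 1.0131) = -31.7822


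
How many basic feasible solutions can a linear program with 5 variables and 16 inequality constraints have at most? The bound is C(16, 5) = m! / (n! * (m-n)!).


Each vertex corresponds to some choice of n active constraints out of m, so the number of vertices is at most C(m, n) = m! / (n!(m-n)!).
m = 16, n = 5
Numerator: 16 * 15 * 14 * 13 * 12
Denominator: 5! = 120
C(16, 5) = 4368


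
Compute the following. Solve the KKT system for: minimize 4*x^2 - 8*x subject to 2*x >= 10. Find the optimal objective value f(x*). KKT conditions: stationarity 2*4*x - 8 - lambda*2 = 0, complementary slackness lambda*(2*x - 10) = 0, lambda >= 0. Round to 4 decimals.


Step 1: Try lambda = 0 (constraint inactive).
x_unc = 8/(2*4) = 1.0
Check: 2*1.0 = 2.0 < 10 -- violated!
Step 2: Constraint must be active: 2*x = 10
x* = 10/2 = 5.0
lambda = (2*4*5.0 - 8)/2 = 16.0
Step 3: Compute optimal value.
f(x*) = 4*5.0^2 - 8*5.0 = 60.0


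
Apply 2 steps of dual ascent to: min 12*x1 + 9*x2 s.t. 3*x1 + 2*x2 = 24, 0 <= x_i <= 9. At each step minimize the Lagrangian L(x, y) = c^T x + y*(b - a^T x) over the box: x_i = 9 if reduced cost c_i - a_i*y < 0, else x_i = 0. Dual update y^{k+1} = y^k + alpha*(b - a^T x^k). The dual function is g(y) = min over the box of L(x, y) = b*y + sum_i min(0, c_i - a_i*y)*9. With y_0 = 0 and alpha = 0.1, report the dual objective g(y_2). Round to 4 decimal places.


Dual ascent for LP: min 12*x1 + 9*x2, 3*x1 + 2*x2 = 24, 0 <= x_i <= 9
Step 1: y^k = 0.0, reduced costs: (12.0, 9.0)
  x^k = (0.0, 0.0), subgradient = b - a^T x = 24.0
  y^{k+1} = 0.0 + 0.1*24.0 = 2.4
Step 2: y^k = 2.4, reduced costs: (4.8, 4.2)
  x^k = (0.0, 0.0), subgradient = b - a^T x = 24.0
  y^{k+1} = 2.4 + 0.1*24.0 = 4.8
Dual objective at y_2 = 4.8: reduced costs (-2.4, -0.6), box minimizer x = (9.0, 9.0)
g(y_2) = b*y + (c1 - a1*y)*x1 + (c2 - a2*y)*x2 = 24*4.8 + (-2.4)*9.0 + (-0.6)*9.0 = 115.2 - 21.6 - 5.4 = 88.2


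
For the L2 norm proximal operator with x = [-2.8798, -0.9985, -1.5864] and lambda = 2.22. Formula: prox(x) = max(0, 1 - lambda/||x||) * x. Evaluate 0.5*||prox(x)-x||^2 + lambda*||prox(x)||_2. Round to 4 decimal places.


Step 1: Compute ||x||.
||x|| = 3.4361
Step 2: Compute scaling factor.
scale = max(0, 1 - 2.22/3.4361) = 0.3539
Step 3: prox(x) = [-1.0192, -0.3534, -0.5615]
||prox(x)|| = 1.2161
Step 4: Proximal objective.
0.5*||prox-x||^2 = 2.4642
lambda*||prox|| = 2.6997
Total = 5.164


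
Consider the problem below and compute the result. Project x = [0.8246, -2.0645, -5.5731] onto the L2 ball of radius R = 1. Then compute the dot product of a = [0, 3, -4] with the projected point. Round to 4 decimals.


Step 1: Compute ||x|| (intermediates to 6 decimals).
||x|| = sqrt(0.8246^2 + (-2.0645)^2 + (-5.5731)^2) = 6.000131
Step 2: Project.
Since ||x|| > R, scale = R/||x|| = 1/6.000131 = 0.166663, proj(x) = scale * x
proj(x) = [0.13743, -0.344076, -0.92883]
Step 3: Dot product.
a^T * proj(x) = 0*0.13743 + 3*(-0.344076) - 4*(-0.92883) = 2.6831


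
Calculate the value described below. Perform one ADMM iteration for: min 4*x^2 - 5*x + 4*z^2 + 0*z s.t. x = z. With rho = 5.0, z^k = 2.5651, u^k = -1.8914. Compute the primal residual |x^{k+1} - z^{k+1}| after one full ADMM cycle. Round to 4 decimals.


ADMM iteration with rho = 5.0, z^k = 2.5651, u^k = -1.8914
Step 1: x-update.
Minimize 4*x^2 - 5*x + (5.0/2)*(x - 2.5651 - 1.8914)^2
FOC: (2*4 + 5.0)*x = 5 + 5.0*(2.5651 + 1.8914)
x^{k+1} = 2.0987
Step 2: z-update.
Minimize 4*z^2 + 0*z + (5.0/2)*(2.0987 - z - 1.8914)^2
FOC: (2*4 + 5.0)*z = 0 + 5.0*(2.0987 - 1.8914)
z^{k+1} = 0.0797
Step 3: u-update.
u^{k+1} = -1.8914 + 2.0987 - 0.0797 = 0.1275
Step 4: Primal residual = |2.0987 - 0.0797| = 2.0189


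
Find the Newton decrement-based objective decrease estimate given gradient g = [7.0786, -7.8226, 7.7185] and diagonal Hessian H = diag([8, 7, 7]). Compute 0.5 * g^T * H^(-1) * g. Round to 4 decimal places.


Step 1: H is diagonal, so H^(-1) * g = [0.8848, -1.1175, 1.1026].
Step 2: g^T H^(-1) g = sum_i g_i^2 / H_ii
  = (7.0786)^2/8 + (-7.8226)^2/7 + (7.7185)^2/7
  = 6.2633 + 8.7419 + 8.5107 = 23.5159
Step 3: Objective decrease = 0.5 * g^T H^(-1) g = 11.758


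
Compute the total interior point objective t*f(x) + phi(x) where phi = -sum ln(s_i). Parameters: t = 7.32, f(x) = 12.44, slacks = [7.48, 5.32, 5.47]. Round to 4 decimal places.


Step 1: Compute log-barrier.
ln values: [2.0122, 1.6715, 1.6993]
phi = -(2.0122 + 1.6715 + 1.6993) = -5.383
Step 2: Compute augmented objective.
t*f(x) = 7.32*12.44 = 91.0608
Total = 91.0608 - 5.383 = 85.6778


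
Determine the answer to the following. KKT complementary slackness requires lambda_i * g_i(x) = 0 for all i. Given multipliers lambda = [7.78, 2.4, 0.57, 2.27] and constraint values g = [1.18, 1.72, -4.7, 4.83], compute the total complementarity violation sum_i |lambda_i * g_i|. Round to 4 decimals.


KKT complementary slackness check:
lambda_1 * g_1 = 7.78 * 1.18 = 9.1804
lambda_2 * g_2 = 2.4 * 1.72 = 4.128
lambda_3 * g_3 = 0.57 * -4.7 = -2.679
lambda_4 * g_4 = 2.27 * 4.83 = 10.9641
Total violation = 9.1804 + 4.128 + 2.679 + 10.9641 = 26.9515


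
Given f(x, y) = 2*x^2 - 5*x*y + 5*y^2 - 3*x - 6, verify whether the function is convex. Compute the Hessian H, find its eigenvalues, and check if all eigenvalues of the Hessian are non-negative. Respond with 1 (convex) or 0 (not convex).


The Hessian of f(x,y) = 2*x^2 - 5*x*y + 5*y^2 - 3*x - 6 is:
H = [[4, -5], [-5, 10]]
Trace = 4 + 10 = 14
Determinant = 4*10 - (-5)^2 = 15
Discriminant = (14)^2 - 4*15 = 136.0
Eigenvalues: lambda_1 = 1.169, lambda_2 = 12.831
The function is convex.

1


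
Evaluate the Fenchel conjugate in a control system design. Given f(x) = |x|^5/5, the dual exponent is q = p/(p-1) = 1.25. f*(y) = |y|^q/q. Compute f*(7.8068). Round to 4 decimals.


The conjugate exponent q satisfies 1/p + 1/q = 1.
p = 5, so q = 5/(5 - 1) = 1.25
|y|^q = 7.8068^1.25 = 13.0494
f*(7.8068) = 13.0494 / 1.25 = 10.4395


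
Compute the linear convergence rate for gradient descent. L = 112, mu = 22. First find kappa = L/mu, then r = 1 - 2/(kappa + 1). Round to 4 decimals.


Step 1: Compute the condition number.
kappa = L/mu = 112/22 = 5.0909
Step 2: Compute the convergence rate.
r = 1 - 2/(kappa + 1) = 1 - 2*mu/(L + mu) = (L - mu)/(L + mu) = 90/134 = 0.6716


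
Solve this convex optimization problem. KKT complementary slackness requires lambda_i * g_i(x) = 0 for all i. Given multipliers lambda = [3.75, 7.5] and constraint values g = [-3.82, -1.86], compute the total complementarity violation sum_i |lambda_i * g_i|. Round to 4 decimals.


KKT complementary slackness check:
lambda_1 * g_1 = 3.75 * -3.82 = -14.325
lambda_2 * g_2 = 7.5 * -1.86 = -13.95
Total violation = 14.325 + 13.95 = 28.275


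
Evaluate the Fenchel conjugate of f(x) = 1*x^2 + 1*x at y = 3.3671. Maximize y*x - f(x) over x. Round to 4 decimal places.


f*(y) = sup_x {y*x - a*x^2 - b*x} = sup_x {(y-b)*x - a*x^2}
FOC: (y - b) - 2a*x = 0 => x* = (y - b)/(2a)
x* = (3.3671 - 1)/(2*1) = 1.1836
f*(3.3671) = (y-b)^2/(4a) = (3.3671 - 1)^2/(4*1)
= 5.6032/4 = 1.4008


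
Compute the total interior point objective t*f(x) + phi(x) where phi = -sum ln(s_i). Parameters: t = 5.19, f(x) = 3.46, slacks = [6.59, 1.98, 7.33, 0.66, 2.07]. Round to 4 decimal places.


Step 1: Compute log-barrier.
ln values: [1.8856, 0.6831, 1.992, -0.4155, 0.7275]
phi = -(1.8856 + 0.6831 + 1.992 - 0.4155 + 0.7275) = -4.8727
Step 2: Compute augmented objective.
t*f(x) = 5.19*3.46 = 17.9574
Total = 17.9574 - 4.8727 = 13.0847


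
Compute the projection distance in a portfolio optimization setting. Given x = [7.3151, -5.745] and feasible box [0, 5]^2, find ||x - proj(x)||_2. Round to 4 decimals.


Project each component onto [0, 5].
clip(7.3151) = 5.0, clip(-5.745) = 0.0
Projection = [5.0, 0.0]
Squared diffs: [5.3597, 33.005]
Distance = sqrt(38.3647) = 6.1939


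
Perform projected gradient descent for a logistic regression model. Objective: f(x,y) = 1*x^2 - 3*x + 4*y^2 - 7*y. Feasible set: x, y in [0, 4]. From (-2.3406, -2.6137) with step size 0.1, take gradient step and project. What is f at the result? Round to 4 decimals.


Step 1: Compute gradient at (-2.3406, -2.6137).
grad_x = 2*1*-2.3406 - 3 = -7.6812
grad_y = 2*4*-2.6137 - 7 = -27.9096
Step 2: Gradient step.
x_raw = -2.3406 - 0.1*-7.6812 = -1.5725
y_raw = -2.6137 - 0.1*-27.9096 = 0.1773
Step 3: Project onto [0, 4].
x_proj = clip(-1.5725) = 0.0
y_proj = clip(0.1773) = 0.1773
Step 4: Evaluate f.
f(0.0, 0.1773) = -1.1151


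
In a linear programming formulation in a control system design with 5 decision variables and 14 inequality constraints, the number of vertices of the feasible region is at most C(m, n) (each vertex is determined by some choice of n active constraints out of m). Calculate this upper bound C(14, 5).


Each vertex corresponds to some choice of n active constraints out of m, so the number of vertices is at most C(m, n) = m! / (n!(m-n)!).
m = 14, n = 5
Numerator: 14 * 13 * 12 * 11 * 10
Denominator: 5! = 120
C(14, 5) = 2002


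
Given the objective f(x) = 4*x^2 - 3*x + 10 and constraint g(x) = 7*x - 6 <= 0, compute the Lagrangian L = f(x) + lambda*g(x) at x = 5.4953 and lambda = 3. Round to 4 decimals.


Step 1: Evaluate f(x).
f(5.4953) = 4*5.4953^2 - 3*5.4953 + 10 = 114.3074
Step 2: Evaluate g(x).
g(5.4953) = 7*5.4953 - 6 = 32.4671
Step 3: Compute Lagrangian.
L = 114.3074 + 3*32.4671 = 211.7087


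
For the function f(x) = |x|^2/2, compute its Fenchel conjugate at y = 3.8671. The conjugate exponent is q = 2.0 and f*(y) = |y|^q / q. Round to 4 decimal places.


The conjugate exponent q satisfies 1/p + 1/q = 1.
p = 2, so q = 2/(2 - 1) = 2.0
|y|^q = 3.8671^2.0 = 14.9545
f*(3.8671) = 14.9545 / 2.0 = 7.4772


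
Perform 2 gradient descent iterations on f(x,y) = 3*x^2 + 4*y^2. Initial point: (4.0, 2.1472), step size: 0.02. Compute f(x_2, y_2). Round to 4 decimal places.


Gradient descent on f(x,y) = 3*x^2 + 4*y^2.
Starting point: (4.0, 2.1472), alpha = 0.02
Step 1: grad_x = 2*3*4.0 = 24.0, grad_y = 2*4*2.1472 = 17.1776
  x_1 = 4.0 - 0.02*24.0 = 3.52
  y_1 = 2.1472 - 0.02*17.1776 = 1.8036
Step 2: grad_x = 2*3*3.52 = 21.12, grad_y = 2*4*1.8036 = 14.4292
  x_2 = 3.52 - 0.02*21.12 = 3.0976
  y_2 = 1.8036 - 0.02*14.4292 = 1.5151
f(3.0976, 1.5151) = 3*3.0976^2 + 4*1.5151^2 = 37.9671


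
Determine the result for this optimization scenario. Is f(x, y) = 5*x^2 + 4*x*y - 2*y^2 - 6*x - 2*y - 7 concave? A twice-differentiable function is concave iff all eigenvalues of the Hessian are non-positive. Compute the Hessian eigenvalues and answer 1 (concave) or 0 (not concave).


The Hessian of f(x,y) = 5*x^2 + 4*x*y - 2*y^2 - 6*x - 2*y - 7 is:
H = [[10, 4], [4, -4]]
Trace = 10 - 4 = 6
Determinant = 10*-4 - (4)^2 = -56
Discriminant = (6)^2 - 4*-56 = 260.0
Eigenvalues: lambda_1 = -5.0623, lambda_2 = 11.0623
The function is not concave.

0


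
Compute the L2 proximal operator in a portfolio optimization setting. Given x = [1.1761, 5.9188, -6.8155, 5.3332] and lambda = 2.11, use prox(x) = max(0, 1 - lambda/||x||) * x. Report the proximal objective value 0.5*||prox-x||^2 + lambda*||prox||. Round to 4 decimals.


Step 1: Compute ||x||.
||x|| = 10.5503
Step 2: Compute scaling factor.
scale = max(0, 1 - 2.11/10.5503) = 0.8
Step 3: prox(x) = [0.9409, 4.7351, -5.4524, 4.2666]
||prox(x)|| = 8.4403
Step 4: Proximal objective.
0.5*||prox-x||^2 = 2.2261
lambda*||prox|| = 17.809
Total = 20.0351


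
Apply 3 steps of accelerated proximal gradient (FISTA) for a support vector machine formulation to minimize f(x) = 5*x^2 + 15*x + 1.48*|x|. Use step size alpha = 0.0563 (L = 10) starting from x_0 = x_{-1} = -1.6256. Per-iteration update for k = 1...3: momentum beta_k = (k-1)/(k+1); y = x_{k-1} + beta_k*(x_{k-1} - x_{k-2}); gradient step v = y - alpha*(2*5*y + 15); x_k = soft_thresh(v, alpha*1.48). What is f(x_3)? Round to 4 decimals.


FISTA on f(x) = 5*x^2 + 15*x + 1.48*|x|
L = 10, alpha = 0.0563
Iteration 1: beta = 0.0, y = -1.6256 + 0.0*(-1.6256 + 1.6256) = -1.6256
  grad(y) = -1.256, v = y - alpha*grad = -1.5549
  prox(v) = soft_thresh(-1.5549, 0.0833) = -1.4716
Iteration 2: beta = 0.3333, y = -1.4716 + 0.3333*(-1.4716 + 1.6256) = -1.4202
  grad(y) = 0.7978, v = y - alpha*grad = -1.4651
  prox(v) = soft_thresh(-1.4651, 0.0833) = -1.3818
Iteration 3: beta = 0.5, y = -1.3818 + 0.5*(-1.3818 + 1.4716) = -1.3369
  grad(y) = 1.6306, v = y - alpha*grad = -1.4287
  prox(v) = soft_thresh(-1.4287, 0.0833) = -1.3454
f(x_3) = 5*(-1.3454)^2 + 15*(-1.3454) + 1.48*|-1.3454| = -9.1393


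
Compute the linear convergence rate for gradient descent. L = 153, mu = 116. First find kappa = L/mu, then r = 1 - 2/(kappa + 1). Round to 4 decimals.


Step 1: Compute the condition number.
kappa = L/mu = 153/116 = 1.319
Step 2: Compute the convergence rate.
r = 1 - 2/(kappa + 1) = 1 - 2*mu/(L + mu) = (L - mu)/(L + mu) = 37/269 = 0.1375


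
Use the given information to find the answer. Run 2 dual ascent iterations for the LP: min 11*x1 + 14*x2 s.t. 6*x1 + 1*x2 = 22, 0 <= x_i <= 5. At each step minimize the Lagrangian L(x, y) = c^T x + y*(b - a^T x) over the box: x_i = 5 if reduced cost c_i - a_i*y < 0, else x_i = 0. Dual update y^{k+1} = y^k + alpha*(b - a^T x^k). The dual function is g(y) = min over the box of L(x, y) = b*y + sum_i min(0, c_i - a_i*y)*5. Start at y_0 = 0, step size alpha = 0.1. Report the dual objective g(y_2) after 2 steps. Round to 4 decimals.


Dual ascent for LP: min 11*x1 + 14*x2, 6*x1 + 1*x2 = 22, 0 <= x_i <= 5
Step 1: y^k = 0.0, reduced costs: (11.0, 14.0)
  x^k = (0.0, 0.0), subgradient = b - a^T x = 22.0
  y^{k+1} = 0.0 + 0.1*22.0 = 2.2
Step 2: y^k = 2.2, reduced costs: (-2.2, 11.8)
  x^k = (5.0, 0.0), subgradient = b - a^T x = -8.0
  y^{k+1} = 2.2 + 0.1*-8.0 = 1.4
Dual objective at y_2 = 1.4: reduced costs (2.6, 12.6), box minimizer x = (0.0, 0.0)
g(y_2) = b*y + (c1 - a1*y)*x1 + (c2 - a2*y)*x2 = 22*1.4 + 2.6*0.0 + 12.6*0.0 = 30.8 + 0.0 + 0.0 = 30.8


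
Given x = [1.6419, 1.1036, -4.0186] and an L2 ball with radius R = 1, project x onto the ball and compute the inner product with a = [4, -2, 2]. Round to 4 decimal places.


Step 1: Compute ||x|| (intermediates to 6 decimals).
||x|| = sqrt(1.6419^2 + 1.1036^2 + (-4.0186)^2) = 4.479164
Step 2: Project.
Since ||x|| > R, scale = R/||x|| = 1/4.479164 = 0.223256, proj(x) = scale * x
proj(x) = [0.366564, 0.246385, -0.897177]
Step 3: Dot product.
a^T * proj(x) = 4*0.366564 - 2*0.246385 + 2*(-0.897177) = -0.8209


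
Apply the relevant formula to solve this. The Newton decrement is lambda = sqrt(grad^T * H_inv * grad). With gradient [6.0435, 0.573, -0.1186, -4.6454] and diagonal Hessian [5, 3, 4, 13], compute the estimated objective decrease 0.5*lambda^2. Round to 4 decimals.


Step 1: H is diagonal, so H^(-1) * g = [1.2087, 0.191, -0.0297, -0.3573].
Step 2: g^T H^(-1) g = sum_i g_i^2 / H_ii
  = (6.0435)^2/5 + (0.573)^2/3 + (-0.1186)^2/4 + (-4.6454)^2/13
  = 7.3048 + 0.1094 + 0.0035 + 1.66 = 9.0777
Step 3: Objective decrease = 0.5 * g^T H^(-1) g = 4.5389


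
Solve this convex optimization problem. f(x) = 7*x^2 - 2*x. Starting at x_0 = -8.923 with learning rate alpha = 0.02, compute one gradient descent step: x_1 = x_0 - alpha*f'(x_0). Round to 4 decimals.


We compute the gradient at x_0 and apply the update.
f'(x) = 14*x - 2
f'(-8.923) = 14*-8.923 - 2 = -126.922
x_1 = -8.923 - 0.02*-126.922 = -6.3846


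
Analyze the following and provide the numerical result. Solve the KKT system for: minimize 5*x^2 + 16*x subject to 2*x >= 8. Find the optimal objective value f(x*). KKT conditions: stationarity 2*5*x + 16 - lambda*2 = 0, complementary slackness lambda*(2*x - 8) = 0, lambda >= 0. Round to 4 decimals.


Step 1: Try lambda = 0 (constraint inactive).
x_unc = -16/(2*5) = -1.6
Check: 2*-1.6 = -3.2 < 8 -- violated!
Step 2: Constraint must be active: 2*x = 8
x* = 8/2 = 4.0
lambda = (2*5*4.0 + 16)/2 = 28.0
Step 3: Compute optimal value.
f(x*) = 5*4.0^2 + 16*4.0 = 144.0


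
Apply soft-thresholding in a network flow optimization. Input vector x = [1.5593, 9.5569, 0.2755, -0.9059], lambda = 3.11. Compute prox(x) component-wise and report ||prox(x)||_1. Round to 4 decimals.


Soft-thresholding with lambda = 3.11:
prox(1.5593) = sign(1.5593)*max(|1.5593| - 3.11, 0) = 0.0
prox(9.5569) = sign(9.5569)*max(|9.5569| - 3.11, 0) = 6.4469
prox(0.2755) = sign(0.2755)*max(|0.2755| - 3.11, 0) = 0.0
prox(-0.9059) = sign(-0.9059)*max(|-0.9059| - 3.11, 0) = 0.0
prox(x) = [0.0, 6.4469, 0.0, 0.0]
||prox(x)||_1 = 0.0 + 6.4469 + 0.0 + 0.0 = 6.4469


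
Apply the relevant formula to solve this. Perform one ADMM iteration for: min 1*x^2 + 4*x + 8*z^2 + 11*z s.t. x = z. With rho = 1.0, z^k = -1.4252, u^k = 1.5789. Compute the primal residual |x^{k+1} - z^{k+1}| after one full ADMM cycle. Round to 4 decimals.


ADMM iteration with rho = 1.0, z^k = -1.4252, u^k = 1.5789
Step 1: x-update.
Minimize 1*x^2 + 4*x + (1.0/2)*(x + 1.4252 + 1.5789)^2
FOC: (2*1 + 1.0)*x = -4 + 1.0*(-1.4252 - 1.5789)
x^{k+1} = -2.3347
Step 2: z-update.
Minimize 8*z^2 + 11*z + (1.0/2)*(-2.3347 - z + 1.5789)^2
FOC: (2*8 + 1.0)*z = -11 + 1.0*(-2.3347 + 1.5789)
z^{k+1} = -0.6915
Step 3: u-update.
u^{k+1} = 1.5789 - 2.3347 + 0.6915 = -0.0643
Step 4: Primal residual = |-2.3347 + 0.6915| = 1.6432


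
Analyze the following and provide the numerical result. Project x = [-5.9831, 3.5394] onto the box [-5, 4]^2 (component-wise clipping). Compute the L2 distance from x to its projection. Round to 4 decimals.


Project each component onto [-5, 4].
clip(-5.9831) = -5.0, clip(3.5394) = 3.5394
Projection = [-5.0, 3.5394]
Squared diffs: [0.9665, 0.0]
Distance = sqrt(0.9665) = 0.9831


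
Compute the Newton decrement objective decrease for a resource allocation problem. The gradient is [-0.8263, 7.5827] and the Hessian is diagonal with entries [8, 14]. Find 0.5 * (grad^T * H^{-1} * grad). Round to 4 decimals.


Step 1: H is diagonal, so H^(-1) * g = [-0.1033, 0.5416].
Step 2: g^T H^(-1) g = sum_i g_i^2 / H_ii
  = (-0.8263)^2/8 + (7.5827)^2/14
  = 0.0853 + 4.107 = 4.1923
Step 3: Objective decrease = 0.5 * g^T H^(-1) g = 2.0961


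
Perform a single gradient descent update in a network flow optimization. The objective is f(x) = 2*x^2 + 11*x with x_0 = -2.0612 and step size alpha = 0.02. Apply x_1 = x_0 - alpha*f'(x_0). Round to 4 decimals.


We compute the gradient at x_0 and apply the update.
f'(x) = 4*x + 11
f'(-2.0612) = 4*-2.0612 + 11 = 2.7552
x_1 = -2.0612 - 0.02*2.7552 = -2.1163


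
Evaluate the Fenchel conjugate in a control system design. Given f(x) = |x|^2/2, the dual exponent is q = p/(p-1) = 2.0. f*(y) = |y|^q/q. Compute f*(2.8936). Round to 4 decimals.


The conjugate exponent q satisfies 1/p + 1/q = 1.
p = 2, so q = 2/(2 - 1) = 2.0
|y|^q = 2.8936^2.0 = 8.3729
f*(2.8936) = 8.3729 / 2.0 = 4.1865


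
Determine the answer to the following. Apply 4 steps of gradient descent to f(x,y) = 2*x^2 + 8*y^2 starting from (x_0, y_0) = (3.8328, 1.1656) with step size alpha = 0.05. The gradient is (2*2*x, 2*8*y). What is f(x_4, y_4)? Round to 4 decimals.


Gradient descent on f(x,y) = 2*x^2 + 8*y^2.
Starting point: (3.8328, 1.1656), alpha = 0.05
Step 1: grad_x = 2*2*3.8328 = 15.3312, grad_y = 2*8*1.1656 = 18.6496
  x_1 = 3.8328 - 0.05*15.3312 = 3.0662
  y_1 = 1.1656 - 0.05*18.6496 = 0.2331
Step 2: grad_x = 2*2*3.0662 = 12.265, grad_y = 2*8*0.2331 = 3.7299
  x_2 = 3.0662 - 0.05*12.265 = 2.453
  y_2 = 0.2331 - 0.05*3.7299 = 0.0466
Step 3: grad_x = 2*2*2.453 = 9.812, grad_y = 2*8*0.0466 = 0.746
  x_3 = 2.453 - 0.05*9.812 = 1.9624
  y_3 = 0.0466 - 0.05*0.746 = 0.0093
Step 4: grad_x = 2*2*1.9624 = 7.8496, grad_y = 2*8*0.0093 = 0.1492
  x_4 = 1.9624 - 0.05*7.8496 = 1.5699
  y_4 = 0.0093 - 0.05*0.1492 = 0.0019
f(1.5699, 0.0019) = 2*1.5699^2 + 8*0.0019^2 = 4.9293


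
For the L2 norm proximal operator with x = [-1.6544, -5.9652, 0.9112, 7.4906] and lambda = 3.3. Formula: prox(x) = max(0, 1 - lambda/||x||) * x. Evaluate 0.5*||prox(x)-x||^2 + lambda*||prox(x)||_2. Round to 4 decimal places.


Step 1: Compute ||x||.
||x|| = 9.7601
Step 2: Compute scaling factor.
scale = max(0, 1 - 3.3/9.7601) = 0.6619
Step 3: prox(x) = [-1.095, -3.9483, 0.6031, 4.9579]
||prox(x)|| = 6.4601
Step 4: Proximal objective.
0.5*||prox-x||^2 = 5.445
lambda*||prox|| = 21.3183
Total = 26.7634


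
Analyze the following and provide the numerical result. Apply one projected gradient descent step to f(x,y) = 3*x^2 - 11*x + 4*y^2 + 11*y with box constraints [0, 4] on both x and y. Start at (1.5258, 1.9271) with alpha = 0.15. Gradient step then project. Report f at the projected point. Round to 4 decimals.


Step 1: Compute gradient at (1.5258, 1.9271).
grad_x = 2*3*1.5258 - 11 = -1.8452
grad_y = 2*4*1.9271 + 11 = 26.4168
Step 2: Gradient step.
x_raw = 1.5258 - 0.15*-1.8452 = 1.8026
y_raw = 1.9271 - 0.15*26.4168 = -2.0354
Step 3: Project onto [0, 4].
x_proj = clip(1.8026) = 1.8026
y_proj = clip(-2.0354) = 0.0
Step 4: Evaluate f.
f(1.8026, 0.0) = -10.0805


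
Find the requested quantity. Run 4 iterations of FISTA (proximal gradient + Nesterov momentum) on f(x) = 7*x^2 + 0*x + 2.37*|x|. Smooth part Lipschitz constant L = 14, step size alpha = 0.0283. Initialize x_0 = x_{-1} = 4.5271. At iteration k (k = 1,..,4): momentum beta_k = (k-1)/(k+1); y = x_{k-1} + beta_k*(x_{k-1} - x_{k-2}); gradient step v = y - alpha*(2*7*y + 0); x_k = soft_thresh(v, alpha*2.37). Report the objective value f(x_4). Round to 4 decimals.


FISTA on f(x) = 7*x^2 + 0*x + 2.37*|x|
L = 14, alpha = 0.0283
Iteration 1: beta = 0.0, y = 4.5271 + 0.0*(4.5271 - 4.5271) = 4.5271
  grad(y) = 63.3794, v = y - alpha*grad = 2.7335
  prox(v) = soft_thresh(2.7335, 0.0671) = 2.6664
Iteration 2: beta = 0.3333, y = 2.6664 + 0.3333*(2.6664 - 4.5271) = 2.0462
  grad(y) = 28.6462, v = y - alpha*grad = 1.2355
  prox(v) = soft_thresh(1.2355, 0.0671) = 1.1684
Iteration 3: beta = 0.5, y = 1.1684 + 0.5*(1.1684 - 2.6664) = 0.4194
  grad(y) = 5.8716, v = y - alpha*grad = 0.2532
  prox(v) = soft_thresh(0.2532, 0.0671) = 0.1862
Iteration 4: beta = 0.6, y = 0.1862 + 0.6*(0.1862 - 1.1684) = -0.4032
  grad(y) = -5.6445, v = y - alpha*grad = -0.2434
  prox(v) = soft_thresh(-0.2434, 0.0671) = -0.1764
f(x_4) = 7*(-0.1764)^2 + 0*(-0.1764) + 2.37*|-0.1764| = 0.6357


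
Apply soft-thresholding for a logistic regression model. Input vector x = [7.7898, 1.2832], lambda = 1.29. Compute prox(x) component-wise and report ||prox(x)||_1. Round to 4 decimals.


Soft-thresholding with lambda = 1.29:
prox(7.7898) = sign(7.7898)*max(|7.7898| - 1.29, 0) = 6.4998
prox(1.2832) = sign(1.2832)*max(|1.2832| - 1.29, 0) = 0.0
prox(x) = [6.4998, 0.0]
||prox(x)||_1 = 6.4998 + 0.0 = 6.4998


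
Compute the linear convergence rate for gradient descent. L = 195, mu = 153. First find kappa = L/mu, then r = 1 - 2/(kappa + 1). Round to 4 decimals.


Step 1: Compute the condition number.
kappa = L/mu = 195/153 = 1.2745
Step 2: Compute the convergence rate.
r = 1 - 2/(kappa + 1) = 1 - 2*mu/(L + mu) = (L - mu)/(L + mu) = 42/348 = 0.1207


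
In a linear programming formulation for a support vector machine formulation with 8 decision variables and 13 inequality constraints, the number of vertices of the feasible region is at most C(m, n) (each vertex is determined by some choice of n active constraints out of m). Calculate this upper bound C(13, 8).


Each vertex corresponds to some choice of n active constraints out of m, so the number of vertices is at most C(m, n) = m! / (n!(m-n)!).
m = 13, n = 8
Numerator: 13 * 12 * 11 * 10 * 9 * 8 * 7 * 6
Denominator: 8! = 40320
C(13, 8) = 1287


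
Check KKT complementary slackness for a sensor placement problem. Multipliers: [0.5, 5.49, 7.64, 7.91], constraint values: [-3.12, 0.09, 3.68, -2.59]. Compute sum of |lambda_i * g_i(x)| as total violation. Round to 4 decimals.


KKT complementary slackness check:
lambda_1 * g_1 = 0.5 * -3.12 = -1.56
lambda_2 * g_2 = 5.49 * 0.09 = 0.4941
lambda_3 * g_3 = 7.64 * 3.68 = 28.1152
lambda_4 * g_4 = 7.91 * -2.59 = -20.4869
Total violation = 1.56 + 0.4941 + 28.1152 + 20.4869 = 50.6562


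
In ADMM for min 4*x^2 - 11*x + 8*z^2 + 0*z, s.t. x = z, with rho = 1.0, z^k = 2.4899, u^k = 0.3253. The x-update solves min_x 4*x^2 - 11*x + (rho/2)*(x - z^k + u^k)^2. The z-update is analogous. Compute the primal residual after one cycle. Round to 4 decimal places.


ADMM iteration with rho = 1.0, z^k = 2.4899, u^k = 0.3253
Step 1: x-update.
Minimize 4*x^2 - 11*x + (1.0/2)*(x - 2.4899 + 0.3253)^2
FOC: (2*4 + 1.0)*x = 11 + 1.0*(2.4899 - 0.3253)
x^{k+1} = 1.4627
Step 2: z-update.
Minimize 8*z^2 + 0*z + (1.0/2)*(1.4627 - z + 0.3253)^2
FOC: (2*8 + 1.0)*z = 0 + 1.0*(1.4627 + 0.3253)
z^{k+1} = 0.1052
Step 3: u-update.
u^{k+1} = 0.3253 + 1.4627 - 0.1052 = 1.6829
Step 4: Primal residual = |1.4627 - 0.1052| = 1.3576


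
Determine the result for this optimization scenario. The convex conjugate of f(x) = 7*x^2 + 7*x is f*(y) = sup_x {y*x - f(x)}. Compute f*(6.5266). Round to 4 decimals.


f*(y) = sup_x {y*x - a*x^2 - b*x} = sup_x {(y-b)*x - a*x^2}
FOC: (y - b) - 2a*x = 0 => x* = (y - b)/(2a)
x* = (6.5266 - 7)/(2*7) = -0.0338
f*(6.5266) = (y-b)^2/(4a) = (6.5266 - 7)^2/(4*7)
= 0.2241/28 = 0.008


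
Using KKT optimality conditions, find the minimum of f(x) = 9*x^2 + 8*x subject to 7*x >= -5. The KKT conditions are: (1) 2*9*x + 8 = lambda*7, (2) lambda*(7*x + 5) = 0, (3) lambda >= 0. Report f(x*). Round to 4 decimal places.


Step 1: Try lambda = 0 (constraint inactive).
Stationarity: 2*9*x + 8 = 0
x* = -8/(2*9) = -4/9 = -0.4444 (rounded; the exact value -4/9 is used below)
Check constraint: 7*-0.4444 = -3.1108 >= -5 -- satisfied.
Step 2: Compute optimal value.
f(x*) = 9*(-4/9)^2 + 8*(-4/9) = -1.7778


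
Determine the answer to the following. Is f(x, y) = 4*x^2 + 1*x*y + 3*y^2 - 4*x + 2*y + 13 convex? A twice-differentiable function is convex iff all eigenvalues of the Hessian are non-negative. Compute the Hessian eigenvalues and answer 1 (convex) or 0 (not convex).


The Hessian of f(x,y) = 4*x^2 + 1*x*y + 3*y^2 - 4*x + 2*y + 13 is:
H = [[8, 1], [1, 6]]
Trace = 8 + 6 = 14
Determinant = 8*6 - (1)^2 = 47
Discriminant = (14)^2 - 4*47 = 8.0
Eigenvalues: lambda_1 = 5.5858, lambda_2 = 8.4142
The function is convex.

1
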